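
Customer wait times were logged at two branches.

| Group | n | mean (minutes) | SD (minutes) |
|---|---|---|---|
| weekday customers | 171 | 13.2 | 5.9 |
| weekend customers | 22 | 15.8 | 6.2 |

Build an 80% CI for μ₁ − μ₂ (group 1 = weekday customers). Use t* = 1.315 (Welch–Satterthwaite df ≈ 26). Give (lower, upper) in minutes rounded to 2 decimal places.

Standard errors of each mean: 5.9/√171 = 0.4512 and 6.2/√22 = 1.3218.
SE(x̄₁ − x̄₂) = √(0.4512² + 1.3218²) = 1.3967 for independent samples with unequal variances.
With t* = 1.315, the margin is 1.315 × 1.3967 = 1.8367.
x̄₁ − x̄₂ = 13.2 − 15.8 = -2.6000; the interval is -2.6000 ± 1.8367 = (-4.44, -0.76).

(-4.44, -0.76)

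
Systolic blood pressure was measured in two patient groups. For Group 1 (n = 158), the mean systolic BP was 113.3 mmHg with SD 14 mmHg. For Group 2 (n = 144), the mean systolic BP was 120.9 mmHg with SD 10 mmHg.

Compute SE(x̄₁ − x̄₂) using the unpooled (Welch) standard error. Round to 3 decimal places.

Standard errors of each mean: 14/√158 = 1.1138 and 10/√144 = 0.8333.
SE(x̄₁ − x̄₂) = √(1.1138² + 0.8333²) = 1.3910 for independent samples with unequal variances.

1.391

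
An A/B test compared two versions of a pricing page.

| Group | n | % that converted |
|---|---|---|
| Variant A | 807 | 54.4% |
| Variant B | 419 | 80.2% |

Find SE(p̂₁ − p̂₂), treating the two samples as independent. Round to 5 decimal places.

0.02620

The two standard errors are √(0.5440×0.4560/807) = 0.01753 and √(0.8020×0.1980/419) = 0.01947.
Because the samples are independent, SE_diff = √(0.01753² + 0.01947²) = 0.02620.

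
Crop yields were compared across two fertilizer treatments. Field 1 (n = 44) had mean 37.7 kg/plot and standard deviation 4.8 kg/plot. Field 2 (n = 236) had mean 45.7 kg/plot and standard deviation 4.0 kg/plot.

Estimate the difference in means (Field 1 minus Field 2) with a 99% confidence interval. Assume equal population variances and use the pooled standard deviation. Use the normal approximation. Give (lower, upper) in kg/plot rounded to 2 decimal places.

(-9.75, -6.25)

Pooled variance s_p² = [43·4.8² + 235·4.0²] / (44+236−2) = 17.0889, so s_p = 4.1339.
SE_diff = s_p·√(1/n₁ + 1/n₂) = 4.1339·√(1/44 + 1/236) = 0.6788.
z* = 2.576; margin = 2.576 × 0.6788 = 1.7486.
Difference = 37.7 − 45.7 = -8.0000.
-8.0000 ± 1.7486 → (-9.75, -6.25).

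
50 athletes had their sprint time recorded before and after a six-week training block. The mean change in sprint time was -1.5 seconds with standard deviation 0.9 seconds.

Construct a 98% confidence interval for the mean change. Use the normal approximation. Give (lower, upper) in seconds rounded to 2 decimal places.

Paired design: SE = s_d/√n = 0.9/√50 = 0.1273.
z* = 2.326; margin of error = 2.326 × 0.1273 = 0.2961.
-1.5 ± 0.2961 → (-1.80, -1.20).

(-1.80, -1.20)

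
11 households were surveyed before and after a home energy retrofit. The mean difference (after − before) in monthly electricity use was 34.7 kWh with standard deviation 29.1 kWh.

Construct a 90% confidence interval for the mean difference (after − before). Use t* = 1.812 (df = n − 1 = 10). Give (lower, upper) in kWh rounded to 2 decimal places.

(18.80, 50.60)

This is a matched-pairs design, so SE = s_d/√n = 29.1/√11 = 8.7740.
Margin = 1.812 × 8.7740 = 15.8985; the interval is 34.7 ± 15.8985 = (18.80, 50.60).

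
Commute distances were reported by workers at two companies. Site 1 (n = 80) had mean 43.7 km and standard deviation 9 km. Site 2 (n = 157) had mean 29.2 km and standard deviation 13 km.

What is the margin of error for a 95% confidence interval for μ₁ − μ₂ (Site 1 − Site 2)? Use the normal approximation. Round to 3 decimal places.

Standard errors of each mean: 9/√80 = 1.0062 and 13/√157 = 1.0375.
SE(x̄₁ − x̄₂) = √(1.0062² + 1.0375²) = 1.4453 for independent samples with unequal variances.
With z* = 1.960, the margin is 1.960 × 1.4453 = 2.8328.

2.833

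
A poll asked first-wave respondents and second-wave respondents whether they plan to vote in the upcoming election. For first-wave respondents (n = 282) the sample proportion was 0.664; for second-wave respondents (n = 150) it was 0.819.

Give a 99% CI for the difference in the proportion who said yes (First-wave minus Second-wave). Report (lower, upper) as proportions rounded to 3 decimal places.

Each SE is √(p̂(1−p̂)/n): √(0.6640·0.3360/282) = 0.02813 and √(0.8190·0.1810/150) = 0.03144.
SE(p̂₁ − p̂₂) = √(SE₁² + SE₂²) = √(0.0007912969 + 0.0009884736) = 0.04219, since the two samples are independent.
At 99% confidence z* = 2.576; margin = 2.576 × 0.04219 = 0.10868.
The difference is 0.6640 − 0.8190 = -0.1550, so the interval is -0.1550 ± 0.10868 = (-0.264, -0.046).

(-0.264, -0.046)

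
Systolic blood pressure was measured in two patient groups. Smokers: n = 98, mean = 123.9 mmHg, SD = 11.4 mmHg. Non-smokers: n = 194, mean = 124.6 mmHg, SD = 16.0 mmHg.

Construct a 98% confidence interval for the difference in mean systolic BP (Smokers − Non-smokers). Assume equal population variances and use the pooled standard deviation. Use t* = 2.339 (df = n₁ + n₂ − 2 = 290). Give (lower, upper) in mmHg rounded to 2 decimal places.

Pooled variance s_p² = [97·11.4² + 193·16.0²] / (98+194−2) = 213.8418, so s_p = 14.6233.
SE_diff = s_p·√(1/n₁ + 1/n₂) = 14.6233·√(1/98 + 1/194) = 1.8123.
t* = 2.339; margin = 2.339 × 1.8123 = 4.2390.
Difference = 123.9 − 124.6 = -0.7000.
-0.7000 ± 4.2390 → (-4.94, 3.54).

(-4.94, 3.54)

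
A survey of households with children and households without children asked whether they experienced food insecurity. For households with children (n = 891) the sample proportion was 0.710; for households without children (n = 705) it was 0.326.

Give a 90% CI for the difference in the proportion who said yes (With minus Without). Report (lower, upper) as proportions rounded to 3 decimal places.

(0.346, 0.422)

The two standard errors are √(0.7100×0.2900/891) = 0.01520 and √(0.3260×0.6740/705) = 0.01765.
Because the samples are independent, SE_diff = √(0.01520² + 0.01765²) = 0.02329.
Using z* = 1.645 for 90%, ME = 1.645 × 0.02329 = 0.03831.
p̂₁ − p̂₂ = 0.3840; interval 0.3840 ± 0.03831 gives (0.346, 0.422).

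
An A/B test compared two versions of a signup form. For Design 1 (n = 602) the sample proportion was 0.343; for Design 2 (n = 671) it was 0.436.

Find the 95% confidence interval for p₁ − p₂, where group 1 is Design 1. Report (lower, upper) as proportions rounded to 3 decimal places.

(-0.146, -0.040)

The two standard errors are √(0.3430×0.6570/602) = 0.01935 and √(0.4360×0.5640/671) = 0.01914.
Because the samples are independent, SE_diff = √(0.01935² + 0.01914²) = 0.02722.
Using z* = 1.960 for 95%, ME = 1.960 × 0.02722 = 0.05335.
p̂₁ − p̂₂ = -0.0930; interval -0.0930 ± 0.05335 gives (-0.146, -0.040).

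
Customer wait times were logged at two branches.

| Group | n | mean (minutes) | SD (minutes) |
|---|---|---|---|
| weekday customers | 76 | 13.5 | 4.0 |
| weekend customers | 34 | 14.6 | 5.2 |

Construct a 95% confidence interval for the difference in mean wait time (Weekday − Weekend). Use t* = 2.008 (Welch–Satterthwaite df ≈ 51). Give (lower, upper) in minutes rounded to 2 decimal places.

(-3.11, 0.91)

SE₁ = s₁/√n₁ = 4.0/√76 = 0.4588; SE₂ = 5.2/√34 = 0.8918.
Independent samples, unequal variances: SE_diff = √(SE₁² + SE₂²) = √(0.21049744 + 0.79530724) = 1.0029.
t* = 2.008, so margin of error = 2.008 × 1.0029 = 2.0138.
Difference in means = 13.5 − 14.6 = -1.1000.
-1.1000 ± 2.0138 → (-3.11, 0.91).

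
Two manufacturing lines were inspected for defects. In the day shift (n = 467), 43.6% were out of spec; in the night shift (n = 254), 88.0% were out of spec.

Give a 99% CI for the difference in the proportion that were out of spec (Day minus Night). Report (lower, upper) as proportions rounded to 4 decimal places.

SE₁ = √(p̂₁(1−p̂₁)/n₁) = √(0.4360·0.5640/467) = 0.02295; SE₂ = √(0.8800·0.1200/254) = 0.02039.
Independent samples: SE of the difference = √(SE₁² + SE₂²) = √(0.0005267025 + 0.0004157521) = 0.03070.
z* for 99% confidence is 2.576, so the margin of error is 2.576 × 0.03070 = 0.07908.
Point estimate p̂₁ − p̂₂ = 0.4360 − 0.8800 = -0.4440.
-0.4440 ± 0.07908 → (-0.5231, -0.3649).

(-0.5231, -0.3649)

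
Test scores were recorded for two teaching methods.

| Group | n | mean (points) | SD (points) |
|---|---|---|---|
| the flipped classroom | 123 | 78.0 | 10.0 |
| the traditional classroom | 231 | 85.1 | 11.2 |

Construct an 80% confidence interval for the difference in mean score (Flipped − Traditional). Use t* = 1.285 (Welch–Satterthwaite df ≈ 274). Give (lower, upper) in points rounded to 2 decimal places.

(-8.60, -5.60)

Per-group SEs: s₁/√n₁ = 10.0/√123 = 0.9017, s₂/√n₂ = 11.2/√231 = 0.7369.
Unpooled SE of the difference: √(0.81306289 + 0.54302161) = 1.1645.
Margin of error = t* · SE = 1.285 × 1.1645 = 1.4964.
x̄₁ − x̄₂ = 78.0 − 85.1 = -7.1000.
CI: -7.1000 ± 1.4964 = (-8.60, -5.60).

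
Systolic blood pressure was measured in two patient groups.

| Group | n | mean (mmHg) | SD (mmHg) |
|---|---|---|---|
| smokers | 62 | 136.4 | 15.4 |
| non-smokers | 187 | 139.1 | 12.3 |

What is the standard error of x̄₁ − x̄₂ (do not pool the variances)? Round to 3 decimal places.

2.153

Standard errors of each mean: 15.4/√62 = 1.9558 and 12.3/√187 = 0.8995.
SE(x̄₁ − x̄₂) = √(1.9558² + 0.8995²) = 2.1527 for independent samples with unequal variances.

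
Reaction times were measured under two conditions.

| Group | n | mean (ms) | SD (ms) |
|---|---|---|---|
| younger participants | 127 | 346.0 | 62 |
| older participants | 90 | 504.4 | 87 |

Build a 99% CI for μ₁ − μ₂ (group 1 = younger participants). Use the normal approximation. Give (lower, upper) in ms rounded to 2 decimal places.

(-185.95, -130.85)

SE₁ = s₁/√n₁ = 62/√127 = 5.5016; SE₂ = 87/√90 = 9.1706.
Independent samples, unequal variances: SE_diff = √(SE₁² + SE₂²) = √(30.26760256 + 84.09990436) = 10.6943.
z* = 2.576, so margin of error = 2.576 × 10.6943 = 27.5485.
Difference in means = 346.0 − 504.4 = -158.4000.
-158.4000 ± 27.5485 → (-185.95, -130.85).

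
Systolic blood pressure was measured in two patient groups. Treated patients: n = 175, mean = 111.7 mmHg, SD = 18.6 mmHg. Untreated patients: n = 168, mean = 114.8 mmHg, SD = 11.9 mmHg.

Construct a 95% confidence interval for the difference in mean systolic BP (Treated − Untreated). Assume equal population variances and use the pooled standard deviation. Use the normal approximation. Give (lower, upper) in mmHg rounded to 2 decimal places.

Pooled variance s_p² = [174·18.6² + 167·11.9²] / (175+168−2) = 245.8824, so s_p = 15.6806.
SE_diff = s_p·√(1/n₁ + 1/n₂) = 15.6806·√(1/175 + 1/168) = 1.6937.
z* = 1.960; margin = 1.960 × 1.6937 = 3.3197.
Difference = 111.7 − 114.8 = -3.1000.
-3.1000 ± 3.3197 → (-6.42, 0.22).

(-6.42, 0.22)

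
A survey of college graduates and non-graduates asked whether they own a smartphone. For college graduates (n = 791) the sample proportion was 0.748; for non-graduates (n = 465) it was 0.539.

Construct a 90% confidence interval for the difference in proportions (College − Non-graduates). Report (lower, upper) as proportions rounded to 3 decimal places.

The two standard errors are √(0.7480×0.2520/791) = 0.01544 and √(0.5390×0.4610/465) = 0.02312.
Because the samples are independent, SE_diff = √(0.01544² + 0.02312²) = 0.02780.
Using z* = 1.645 for 90%, ME = 1.645 × 0.02780 = 0.04573.
p̂₁ − p̂₂ = 0.2090; interval 0.2090 ± 0.04573 gives (0.163, 0.255).

(0.163, 0.255)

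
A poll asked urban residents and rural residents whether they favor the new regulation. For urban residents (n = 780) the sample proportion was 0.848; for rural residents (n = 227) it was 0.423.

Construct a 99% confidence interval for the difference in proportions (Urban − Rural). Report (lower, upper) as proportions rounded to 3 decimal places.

SE₁ = √(p̂₁(1−p̂₁)/n₁) = √(0.8480·0.1520/780) = 0.01286; SE₂ = √(0.4230·0.5770/227) = 0.03279.
Independent samples: SE of the difference = √(SE₁² + SE₂²) = √(0.0001653796 + 0.0010751841) = 0.03522.
z* for 99% confidence is 2.576, so the margin of error is 2.576 × 0.03522 = 0.09073.
Point estimate p̂₁ − p̂₂ = 0.8480 − 0.4230 = 0.4250.
0.4250 ± 0.09073 → (0.334, 0.516).

(0.334, 0.516)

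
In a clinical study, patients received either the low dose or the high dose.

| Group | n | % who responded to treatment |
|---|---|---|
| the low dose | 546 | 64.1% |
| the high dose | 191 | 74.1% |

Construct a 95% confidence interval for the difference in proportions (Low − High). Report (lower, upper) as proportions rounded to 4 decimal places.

(-0.1740, -0.0260)

SE₁ = √(p̂₁(1−p̂₁)/n₁) = √(0.6410·0.3590/546) = 0.02053; SE₂ = √(0.7410·0.2590/191) = 0.03170.
Independent samples: SE of the difference = √(SE₁² + SE₂²) = √(0.0004214809 + 0.00100489) = 0.03777.
z* for 95% confidence is 1.960, so the margin of error is 1.960 × 0.03777 = 0.07403.
Point estimate p̂₁ − p̂₂ = 0.6410 − 0.7410 = -0.1000.
-0.1000 ± 0.07403 → (-0.1740, -0.0260).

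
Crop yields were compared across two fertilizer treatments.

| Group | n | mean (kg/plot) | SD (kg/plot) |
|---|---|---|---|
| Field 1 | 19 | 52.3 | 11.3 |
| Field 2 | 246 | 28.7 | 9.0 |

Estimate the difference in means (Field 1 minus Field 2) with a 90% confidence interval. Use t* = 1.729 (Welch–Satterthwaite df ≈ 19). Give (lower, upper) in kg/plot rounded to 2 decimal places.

(19.01, 28.19)

Standard errors of each mean: 11.3/√19 = 2.5924 and 9.0/√246 = 0.5738.
SE(x̄₁ − x̄₂) = √(2.5924² + 0.5738²) = 2.6551 for independent samples with unequal variances.
With t* = 1.729, the margin is 1.729 × 2.6551 = 4.5907.
x̄₁ − x̄₂ = 52.3 − 28.7 = 23.6000; the interval is 23.6000 ± 4.5907 = (19.01, 28.19).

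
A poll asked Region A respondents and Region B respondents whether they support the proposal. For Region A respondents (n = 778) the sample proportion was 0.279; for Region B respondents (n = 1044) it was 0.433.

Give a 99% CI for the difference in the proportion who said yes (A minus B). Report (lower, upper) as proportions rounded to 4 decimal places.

(-0.2112, -0.0968)

The two standard errors are √(0.2790×0.7210/778) = 0.01608 and √(0.4330×0.5670/1044) = 0.01534.
Because the samples are independent, SE_diff = √(0.01608² + 0.01534²) = 0.02222.
Using z* = 2.576 for 99%, ME = 2.576 × 0.02222 = 0.05724.
p̂₁ − p̂₂ = -0.1540; interval -0.1540 ± 0.05724 gives (-0.2112, -0.0968).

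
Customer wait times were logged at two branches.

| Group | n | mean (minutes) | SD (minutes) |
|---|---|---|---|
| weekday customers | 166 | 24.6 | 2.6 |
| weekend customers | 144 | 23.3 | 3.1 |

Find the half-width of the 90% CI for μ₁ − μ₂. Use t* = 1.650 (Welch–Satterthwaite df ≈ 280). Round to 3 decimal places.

0.541

Standard errors of each mean: 2.6/√166 = 0.2018 and 3.1/√144 = 0.2583.
SE(x̄₁ − x̄₂) = √(0.2018² + 0.2583²) = 0.3278 for independent samples with unequal variances.
With t* = 1.650, the margin is 1.650 × 0.3278 = 0.5409.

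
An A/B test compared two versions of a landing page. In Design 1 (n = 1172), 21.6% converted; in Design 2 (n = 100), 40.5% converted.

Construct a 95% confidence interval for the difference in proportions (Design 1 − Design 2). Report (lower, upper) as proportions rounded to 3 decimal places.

(-0.288, -0.090)

Each SE is √(p̂(1−p̂)/n): √(0.2160·0.7840/1172) = 0.01202 and √(0.4050·0.5950/100) = 0.04909.
SE(p̂₁ − p̂₂) = √(SE₁² + SE₂²) = √(0.0001444804 + 0.0024098281) = 0.05054, since the two samples are independent.
At 95% confidence z* = 1.960; margin = 1.960 × 0.05054 = 0.09906.
The difference is 0.2160 − 0.4050 = -0.1890, so the interval is -0.1890 ± 0.09906 = (-0.288, -0.090).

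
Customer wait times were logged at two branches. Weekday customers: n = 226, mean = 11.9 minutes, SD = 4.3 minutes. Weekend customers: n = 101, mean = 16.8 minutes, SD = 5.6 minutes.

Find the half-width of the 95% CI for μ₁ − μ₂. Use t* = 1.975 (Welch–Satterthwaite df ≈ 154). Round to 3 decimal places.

SE₁ = s₁/√n₁ = 4.3/√226 = 0.2860; SE₂ = 5.6/√101 = 0.5572.
Independent samples, unequal variances: SE_diff = √(SE₁² + SE₂²) = √(0.081796 + 0.31047184) = 0.6263.
t* = 1.975, so margin of error = 1.975 × 0.6263 = 1.2369.

1.237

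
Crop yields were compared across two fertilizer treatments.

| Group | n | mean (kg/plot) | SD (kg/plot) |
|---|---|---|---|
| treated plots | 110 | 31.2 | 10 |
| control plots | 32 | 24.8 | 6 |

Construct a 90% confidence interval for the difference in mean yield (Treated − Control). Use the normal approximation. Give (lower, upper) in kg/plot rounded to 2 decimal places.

SE₁ = s₁/√n₁ = 10/√110 = 0.9535; SE₂ = 6/√32 = 1.0607.
Independent samples, unequal variances: SE_diff = √(SE₁² + SE₂²) = √(0.90916225 + 1.12508449) = 1.4263.
z* = 1.645, so margin of error = 1.645 × 1.4263 = 2.3463.
Difference in means = 31.2 − 24.8 = 6.4000.
6.4000 ± 2.3463 → (4.05, 8.75).

(4.05, 8.75)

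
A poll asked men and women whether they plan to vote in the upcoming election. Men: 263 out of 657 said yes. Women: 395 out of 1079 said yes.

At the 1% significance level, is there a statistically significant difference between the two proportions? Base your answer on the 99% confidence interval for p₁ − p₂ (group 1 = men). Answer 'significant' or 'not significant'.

not significant

Sample proportions: 263/657 = 0.4003, 395/1079 = 0.3661.
Each SE is √(p̂(1−p̂)/n): √(0.4003·0.5997/657) = 0.01912 and √(0.3661·0.6339/1079) = 0.01467.
SE(p̂₁ − p̂₂) = √(SE₁² + SE₂²) = √(0.0003655744 + 0.0002152089) = 0.02410, since the two samples are independent.
At 99% confidence z* = 2.576; margin = 2.576 × 0.02410 = 0.06208.
The difference is 0.4003 − 0.3661 = 0.0342, so the interval is 0.0342 ± 0.06208 = (-0.02788, 0.09628).
The interval (-0.02788, 0.09628) contains 0, so the difference is not significant.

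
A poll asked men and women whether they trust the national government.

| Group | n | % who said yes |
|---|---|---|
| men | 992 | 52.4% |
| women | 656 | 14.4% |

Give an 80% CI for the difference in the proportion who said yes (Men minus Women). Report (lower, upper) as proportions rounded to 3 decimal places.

SE₁ = √(p̂₁(1−p̂₁)/n₁) = √(0.5240·0.4760/992) = 0.01586; SE₂ = √(0.1440·0.8560/656) = 0.01371.
Independent samples: SE of the difference = √(SE₁² + SE₂²) = √(0.0002515396 + 0.0001879641) = 0.02096.
z* for 80% confidence is 1.282, so the margin of error is 1.282 × 0.02096 = 0.02687.
Point estimate p̂₁ − p̂₂ = 0.5240 − 0.1440 = 0.3800.
0.3800 ± 0.02687 → (0.353, 0.407).

(0.353, 0.407)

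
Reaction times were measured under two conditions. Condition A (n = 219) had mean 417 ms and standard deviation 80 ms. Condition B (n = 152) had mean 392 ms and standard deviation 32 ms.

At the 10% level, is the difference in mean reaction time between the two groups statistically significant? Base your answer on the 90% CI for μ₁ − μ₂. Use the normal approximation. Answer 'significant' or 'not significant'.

significant

Per-group SEs: s₁/√n₁ = 80/√219 = 5.4059, s₂/√n₂ = 32/√152 = 2.5955.
Unpooled SE of the difference: √(29.22375481 + 6.73662025) = 5.9967.
Margin of error = z* · SE = 1.645 × 5.9967 = 9.8646.
x̄₁ − x̄₂ = 417 − 392 = 25.0000.
CI: 25.0000 ± 9.8646 = (15.1354, 34.8646).
The interval (15.1354, 34.8646) does not contain 0, so the difference is significant.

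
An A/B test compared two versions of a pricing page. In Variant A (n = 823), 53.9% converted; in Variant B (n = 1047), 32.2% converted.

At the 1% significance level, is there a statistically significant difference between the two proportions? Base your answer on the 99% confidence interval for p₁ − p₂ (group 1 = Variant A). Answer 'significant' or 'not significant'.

significant

Each SE is √(p̂(1−p̂)/n): √(0.5390·0.4610/823) = 0.01738 and √(0.3220·0.6780/1047) = 0.01444.
SE(p̂₁ − p̂₂) = √(SE₁² + SE₂²) = √(0.0003020644 + 0.0002085136) = 0.02260, since the two samples are independent.
At 99% confidence z* = 2.576; margin = 2.576 × 0.02260 = 0.05822.
The difference is 0.5390 − 0.3220 = 0.2170, so the interval is 0.2170 ± 0.05822 = (0.15878, 0.27522).
The interval (0.15878, 0.27522) does not contain 0, so the difference is significant.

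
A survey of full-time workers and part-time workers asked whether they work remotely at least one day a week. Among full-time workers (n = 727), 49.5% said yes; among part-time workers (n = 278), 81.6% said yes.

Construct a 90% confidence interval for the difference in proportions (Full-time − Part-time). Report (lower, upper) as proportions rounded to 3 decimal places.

(-0.370, -0.272)

SE₁ = √(p̂₁(1−p̂₁)/n₁) = √(0.4950·0.5050/727) = 0.01854; SE₂ = √(0.8160·0.1840/278) = 0.02324.
Independent samples: SE of the difference = √(SE₁² + SE₂²) = √(0.0003437316 + 0.0005400976) = 0.02973.
z* for 90% confidence is 1.645, so the margin of error is 1.645 × 0.02973 = 0.04891.
Point estimate p̂₁ − p̂₂ = 0.4950 − 0.8160 = -0.3210.
-0.3210 ± 0.04891 → (-0.370, -0.272).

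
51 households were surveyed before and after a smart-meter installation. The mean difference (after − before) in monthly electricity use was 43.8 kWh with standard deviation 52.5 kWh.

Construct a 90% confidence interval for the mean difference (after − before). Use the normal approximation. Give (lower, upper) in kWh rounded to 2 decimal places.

(31.71, 55.89)

This is a matched-pairs design, so SE = s_d/√n = 52.5/√51 = 7.3515.
Margin = 1.645 × 7.3515 = 12.0932; the interval is 43.8 ± 12.0932 = (31.71, 55.89).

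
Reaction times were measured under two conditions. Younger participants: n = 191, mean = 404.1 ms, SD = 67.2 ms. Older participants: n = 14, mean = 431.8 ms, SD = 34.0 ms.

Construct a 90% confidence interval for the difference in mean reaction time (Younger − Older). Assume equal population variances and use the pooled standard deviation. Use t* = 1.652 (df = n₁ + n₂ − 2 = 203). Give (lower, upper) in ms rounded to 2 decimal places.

(-57.70, 2.30)

s_p = √[((n₁−1)s₁² + (n₂−1)s₂²)/(n₁+n₂−2)] = √[(190·67.2² + 13·34.0²)/203] = 65.5796.
SE = 65.5796·√(1/191 + 1/14) = 18.1579.
With t* = 1.652, margin = 1.652 × 18.1579 = 29.9969.
x̄₁ − x̄₂ = 404.1 − 431.8 = -27.7000; interval -27.7000 ± 29.9969 = (-57.70, 2.30).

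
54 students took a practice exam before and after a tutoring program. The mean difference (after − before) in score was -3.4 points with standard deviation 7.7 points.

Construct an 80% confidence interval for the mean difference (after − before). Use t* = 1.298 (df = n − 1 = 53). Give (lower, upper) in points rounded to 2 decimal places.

This is a matched-pairs design, so SE = s_d/√n = 7.7/√54 = 1.0478.
Margin = 1.298 × 1.0478 = 1.3600; the interval is -3.4 ± 1.3600 = (-4.76, -2.04).

(-4.76, -2.04)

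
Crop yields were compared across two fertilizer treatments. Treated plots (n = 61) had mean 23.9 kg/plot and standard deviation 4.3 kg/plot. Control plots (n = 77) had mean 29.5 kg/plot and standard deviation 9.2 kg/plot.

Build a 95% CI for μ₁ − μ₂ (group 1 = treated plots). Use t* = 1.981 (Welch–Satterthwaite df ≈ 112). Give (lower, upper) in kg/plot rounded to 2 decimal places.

Standard errors of each mean: 4.3/√61 = 0.5506 and 9.2/√77 = 1.0484.
SE(x̄₁ − x̄₂) = √(0.5506² + 1.0484²) = 1.1842 for independent samples with unequal variances.
With t* = 1.981, the margin is 1.981 × 1.1842 = 2.3459.
x̄₁ − x̄₂ = 23.9 − 29.5 = -5.6000; the interval is -5.6000 ± 2.3459 = (-7.95, -3.25).

(-7.95, -3.25)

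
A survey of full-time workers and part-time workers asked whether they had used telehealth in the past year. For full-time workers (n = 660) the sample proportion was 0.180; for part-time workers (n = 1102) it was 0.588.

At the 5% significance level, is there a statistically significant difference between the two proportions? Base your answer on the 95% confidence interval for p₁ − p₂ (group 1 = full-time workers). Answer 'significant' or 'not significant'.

significant

SE₁ = √(p̂₁(1−p̂₁)/n₁) = √(0.1800·0.8200/660) = 0.01495; SE₂ = √(0.5880·0.4120/1102) = 0.01483.
Independent samples: SE of the difference = √(SE₁² + SE₂²) = √(0.0002235025 + 0.0002199289) = 0.02106.
z* for 95% confidence is 1.960, so the margin of error is 1.960 × 0.02106 = 0.04128.
Point estimate p̂₁ − p̂₂ = 0.1800 − 0.5880 = -0.4080.
-0.4080 ± 0.04128 → (-0.44928, -0.36672).
The interval (-0.44928, -0.36672) does not contain 0, so the difference is significant.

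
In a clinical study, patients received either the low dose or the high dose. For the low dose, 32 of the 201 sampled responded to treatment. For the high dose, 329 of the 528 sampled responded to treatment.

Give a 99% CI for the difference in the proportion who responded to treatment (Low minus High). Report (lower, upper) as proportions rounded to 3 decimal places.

First, p̂₁ = 32/201 = 0.1592; p̂₂ = 329/528 = 0.6231.
The two standard errors are √(0.1592×0.8408/201) = 0.02581 and √(0.6231×0.3769/528) = 0.02109.
Because the samples are independent, SE_diff = √(0.02581² + 0.02109²) = 0.03333.
Using z* = 2.576 for 99%, ME = 2.576 × 0.03333 = 0.08586.
p̂₁ − p̂₂ = -0.4639; interval -0.4639 ± 0.08586 gives (-0.550, -0.378).

(-0.550, -0.378)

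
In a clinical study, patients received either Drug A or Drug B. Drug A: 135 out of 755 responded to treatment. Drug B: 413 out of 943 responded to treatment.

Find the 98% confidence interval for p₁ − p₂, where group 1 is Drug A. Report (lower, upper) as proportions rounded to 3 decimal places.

(-0.309, -0.210)

p̂₁ = 135/755 = 0.1788 and p̂₂ = 413/943 = 0.4380.
SE₁ = √(p̂₁(1−p̂₁)/n₁) = √(0.1788·0.8212/755) = 0.01395; SE₂ = √(0.4380·0.5620/943) = 0.01616.
Independent samples: SE of the difference = √(SE₁² + SE₂²) = √(0.0001946025 + 0.0002611456) = 0.02135.
z* for 98% confidence is 2.326, so the margin of error is 2.326 × 0.02135 = 0.04966.
Point estimate p̂₁ − p̂₂ = 0.1788 − 0.4380 = -0.2592.
-0.2592 ± 0.04966 → (-0.309, -0.210).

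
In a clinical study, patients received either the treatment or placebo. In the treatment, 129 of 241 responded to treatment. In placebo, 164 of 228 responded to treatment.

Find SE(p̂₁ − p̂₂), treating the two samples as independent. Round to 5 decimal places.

First, p̂₁ = 129/241 = 0.5353; p̂₂ = 164/228 = 0.7193.
The two standard errors are √(0.5353×0.4647/241) = 0.03213 and √(0.7193×0.2807/228) = 0.02976.
Because the samples are independent, SE_diff = √(0.03213² + 0.02976²) = 0.04379.

0.04379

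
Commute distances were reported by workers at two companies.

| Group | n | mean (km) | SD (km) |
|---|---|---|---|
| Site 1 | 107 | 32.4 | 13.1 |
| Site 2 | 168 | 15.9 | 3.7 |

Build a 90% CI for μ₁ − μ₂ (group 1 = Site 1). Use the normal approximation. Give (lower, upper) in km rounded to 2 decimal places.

(14.36, 18.64)

SE₁ = s₁/√n₁ = 13.1/√107 = 1.2664; SE₂ = 3.7/√168 = 0.2855.
Independent samples, unequal variances: SE_diff = √(SE₁² + SE₂²) = √(1.60376896 + 0.08151025) = 1.2982.
z* = 1.645, so margin of error = 1.645 × 1.2982 = 2.1355.
Difference in means = 32.4 − 15.9 = 16.5000.
16.5000 ± 2.1355 → (14.36, 18.64).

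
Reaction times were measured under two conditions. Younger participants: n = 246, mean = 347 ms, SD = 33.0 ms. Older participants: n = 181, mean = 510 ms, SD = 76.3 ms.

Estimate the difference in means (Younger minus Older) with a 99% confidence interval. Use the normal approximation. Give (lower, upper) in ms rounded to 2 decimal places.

(-178.58, -147.42)

Standard errors of each mean: 33.0/√246 = 2.1040 and 76.3/√181 = 5.6713.
SE(x̄₁ − x̄₂) = √(2.1040² + 5.6713²) = 6.0490 for independent samples with unequal variances.
With z* = 2.576, the margin is 2.576 × 6.0490 = 15.5822.
x̄₁ − x̄₂ = 347 − 510 = -163.0000; the interval is -163.0000 ± 15.5822 = (-178.58, -147.42).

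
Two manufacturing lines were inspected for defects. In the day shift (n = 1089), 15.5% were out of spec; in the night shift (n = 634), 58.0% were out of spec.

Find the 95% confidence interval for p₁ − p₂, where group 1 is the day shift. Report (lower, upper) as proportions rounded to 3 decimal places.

(-0.469, -0.381)

SE₁ = √(p̂₁(1−p̂₁)/n₁) = √(0.1550·0.8450/1089) = 0.01097; SE₂ = √(0.5800·0.4200/634) = 0.01960.
Independent samples: SE of the difference = √(SE₁² + SE₂²) = √(0.0001203409 + 0.00038416) = 0.02246.
z* for 95% confidence is 1.960, so the margin of error is 1.960 × 0.02246 = 0.04402.
Point estimate p̂₁ − p̂₂ = 0.1550 − 0.5800 = -0.4250.
-0.4250 ± 0.04402 → (-0.469, -0.381).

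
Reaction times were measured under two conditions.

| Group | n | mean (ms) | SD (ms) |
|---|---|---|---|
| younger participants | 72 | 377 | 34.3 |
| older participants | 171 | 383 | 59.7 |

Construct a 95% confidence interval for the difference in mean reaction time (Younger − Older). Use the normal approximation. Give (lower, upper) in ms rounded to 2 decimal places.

(-17.95, 5.95)

Standard errors of each mean: 34.3/√72 = 4.0423 and 59.7/√171 = 4.5654.
SE(x̄₁ − x̄₂) = √(4.0423² + 4.5654²) = 6.0978 for independent samples with unequal variances.
With z* = 1.960, the margin is 1.960 × 6.0978 = 11.9517.
x̄₁ − x̄₂ = 377 − 383 = -6.0000; the interval is -6.0000 ± 11.9517 = (-17.95, 5.95).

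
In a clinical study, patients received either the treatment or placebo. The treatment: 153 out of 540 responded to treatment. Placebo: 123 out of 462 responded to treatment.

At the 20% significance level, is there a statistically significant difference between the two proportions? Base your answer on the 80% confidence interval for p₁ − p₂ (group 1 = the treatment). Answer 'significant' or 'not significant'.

First, p̂₁ = 153/540 = 0.2833; p̂₂ = 123/462 = 0.2662.
The two standard errors are √(0.2833×0.7167/540) = 0.01939 and √(0.2662×0.7338/462) = 0.02056.
Because the samples are independent, SE_diff = √(0.01939² + 0.02056²) = 0.02826.
Using z* = 1.282 for 80%, ME = 1.282 × 0.02826 = 0.03623.
p̂₁ − p̂₂ = 0.0171; interval 0.0171 ± 0.03623 gives (-0.01913, 0.05333).
The interval (-0.01913, 0.05333) contains 0, so the difference is not significant.

not significant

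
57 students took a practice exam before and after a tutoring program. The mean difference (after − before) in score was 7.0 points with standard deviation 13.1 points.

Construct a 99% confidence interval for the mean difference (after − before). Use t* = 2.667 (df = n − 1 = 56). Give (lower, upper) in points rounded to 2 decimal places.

This is a matched-pairs design, so SE = s_d/√n = 13.1/√57 = 1.7351.
Margin = 2.667 × 1.7351 = 4.6275; the interval is 7.0 ± 4.6275 = (2.37, 11.63).

(2.37, 11.63)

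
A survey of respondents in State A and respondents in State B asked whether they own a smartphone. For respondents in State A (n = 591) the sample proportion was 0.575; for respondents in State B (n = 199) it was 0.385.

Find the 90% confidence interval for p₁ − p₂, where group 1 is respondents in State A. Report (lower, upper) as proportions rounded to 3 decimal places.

(0.124, 0.256)

Each SE is √(p̂(1−p̂)/n): √(0.5750·0.4250/591) = 0.02033 and √(0.3850·0.6150/199) = 0.03449.
SE(p̂₁ − p̂₂) = √(SE₁² + SE₂²) = √(0.0004133089 + 0.0011895601) = 0.04004, since the two samples are independent.
At 90% confidence z* = 1.645; margin = 1.645 × 0.04004 = 0.06587.
The difference is 0.5750 − 0.3850 = 0.1900, so the interval is 0.1900 ± 0.06587 = (0.124, 0.256).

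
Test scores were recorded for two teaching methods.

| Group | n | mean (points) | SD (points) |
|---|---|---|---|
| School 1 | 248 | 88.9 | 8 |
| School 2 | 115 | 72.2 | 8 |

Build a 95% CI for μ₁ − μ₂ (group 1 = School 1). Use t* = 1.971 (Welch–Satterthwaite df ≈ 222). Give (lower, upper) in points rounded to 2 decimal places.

SE₁ = s₁/√n₁ = 8/√248 = 0.5080; SE₂ = 8/√115 = 0.7460.
Independent samples, unequal variances: SE_diff = √(SE₁² + SE₂²) = √(0.258064 + 0.556516) = 0.9025.
t* = 1.971, so margin of error = 1.971 × 0.9025 = 1.7788.
Difference in means = 88.9 − 72.2 = 16.7000.
16.7000 ± 1.7788 → (14.92, 18.48).

(14.92, 18.48)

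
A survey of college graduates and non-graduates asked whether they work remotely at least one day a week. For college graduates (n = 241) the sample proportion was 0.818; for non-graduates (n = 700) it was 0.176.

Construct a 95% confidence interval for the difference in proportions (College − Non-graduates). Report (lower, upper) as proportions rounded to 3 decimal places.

(0.586, 0.698)

The two standard errors are √(0.8180×0.1820/241) = 0.02485 and √(0.1760×0.8240/700) = 0.01439.
Because the samples are independent, SE_diff = √(0.02485² + 0.01439²) = 0.02872.
Using z* = 1.960 for 95%, ME = 1.960 × 0.02872 = 0.05629.
p̂₁ − p̂₂ = 0.6420; interval 0.6420 ± 0.05629 gives (0.586, 0.698).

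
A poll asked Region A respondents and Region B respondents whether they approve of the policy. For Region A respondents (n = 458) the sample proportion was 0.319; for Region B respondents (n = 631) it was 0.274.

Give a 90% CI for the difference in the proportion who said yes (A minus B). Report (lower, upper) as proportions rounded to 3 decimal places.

SE₁ = √(p̂₁(1−p̂₁)/n₁) = √(0.3190·0.6810/458) = 0.02178; SE₂ = √(0.2740·0.7260/631) = 0.01776.
Independent samples: SE of the difference = √(SE₁² + SE₂²) = √(0.0004743684 + 0.0003154176) = 0.02810.
z* for 90% confidence is 1.645, so the margin of error is 1.645 × 0.02810 = 0.04622.
Point estimate p̂₁ − p̂₂ = 0.3190 − 0.2740 = 0.0450.
0.0450 ± 0.04622 → (-0.001, 0.091).

(-0.001, 0.091)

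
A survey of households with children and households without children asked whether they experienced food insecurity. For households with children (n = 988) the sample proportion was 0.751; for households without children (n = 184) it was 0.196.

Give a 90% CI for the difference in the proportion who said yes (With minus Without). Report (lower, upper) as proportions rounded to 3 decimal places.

(0.502, 0.608)

The two standard errors are √(0.7510×0.2490/988) = 0.01376 and √(0.1960×0.8040/184) = 0.02926.
Because the samples are independent, SE_diff = √(0.01376² + 0.02926²) = 0.03233.
Using z* = 1.645 for 90%, ME = 1.645 × 0.03233 = 0.05318.
p̂₁ − p̂₂ = 0.5550; interval 0.5550 ± 0.05318 gives (0.502, 0.608).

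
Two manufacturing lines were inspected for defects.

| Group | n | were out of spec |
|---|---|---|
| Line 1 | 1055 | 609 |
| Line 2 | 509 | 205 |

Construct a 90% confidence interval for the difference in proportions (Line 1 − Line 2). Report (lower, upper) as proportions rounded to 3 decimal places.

(0.131, 0.218)

First, p̂₁ = 609/1055 = 0.5773; p̂₂ = 205/509 = 0.4028.
The two standard errors are √(0.5773×0.4227/1055) = 0.01521 and √(0.4028×0.5972/509) = 0.02174.
Because the samples are independent, SE_diff = √(0.01521² + 0.02174²) = 0.02653.
Using z* = 1.645 for 90%, ME = 1.645 × 0.02653 = 0.04364.
p̂₁ − p̂₂ = 0.1745; interval 0.1745 ± 0.04364 gives (0.131, 0.218).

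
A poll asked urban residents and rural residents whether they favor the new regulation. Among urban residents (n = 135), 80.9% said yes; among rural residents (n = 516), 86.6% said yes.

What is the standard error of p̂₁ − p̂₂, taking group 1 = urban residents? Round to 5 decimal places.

The two standard errors are √(0.8090×0.1910/135) = 0.03383 and √(0.8660×0.1340/516) = 0.01500.
Because the samples are independent, SE_diff = √(0.03383² + 0.01500²) = 0.03701.

0.03701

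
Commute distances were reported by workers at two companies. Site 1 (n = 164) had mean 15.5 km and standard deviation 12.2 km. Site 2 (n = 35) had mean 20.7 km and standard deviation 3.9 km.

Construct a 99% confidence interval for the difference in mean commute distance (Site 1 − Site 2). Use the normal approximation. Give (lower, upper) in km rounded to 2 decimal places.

(-8.18, -2.22)

SE₁ = s₁/√n₁ = 12.2/√164 = 0.9527; SE₂ = 3.9/√35 = 0.6592.
Independent samples, unequal variances: SE_diff = √(SE₁² + SE₂²) = √(0.90763729 + 0.43454464) = 1.1585.
z* = 2.576, so margin of error = 2.576 × 1.1585 = 2.9843.
Difference in means = 15.5 − 20.7 = -5.2000.
-5.2000 ± 2.9843 → (-8.18, -2.22).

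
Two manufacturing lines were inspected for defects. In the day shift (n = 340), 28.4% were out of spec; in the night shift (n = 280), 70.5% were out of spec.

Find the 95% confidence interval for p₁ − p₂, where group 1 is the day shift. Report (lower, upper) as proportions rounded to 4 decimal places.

(-0.4928, -0.3492)

The two standard errors are √(0.2840×0.7160/340) = 0.02446 and √(0.7050×0.2950/280) = 0.02725.
Because the samples are independent, SE_diff = √(0.02446² + 0.02725²) = 0.03662.
Using z* = 1.960 for 95%, ME = 1.960 × 0.03662 = 0.07178.
p̂₁ − p̂₂ = -0.4210; interval -0.4210 ± 0.07178 gives (-0.4928, -0.3492).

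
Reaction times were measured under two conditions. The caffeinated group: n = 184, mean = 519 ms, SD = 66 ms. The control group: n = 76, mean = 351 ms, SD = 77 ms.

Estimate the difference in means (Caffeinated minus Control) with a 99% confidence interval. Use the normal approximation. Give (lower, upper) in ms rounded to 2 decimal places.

(142.02, 193.98)

Standard errors of each mean: 66/√184 = 4.8656 and 77/√76 = 8.8325.
SE(x̄₁ − x̄₂) = √(4.8656² + 8.8325²) = 10.0840 for independent samples with unequal variances.
With z* = 2.576, the margin is 2.576 × 10.0840 = 25.9764.
x̄₁ − x̄₂ = 519 − 351 = 168.0000; the interval is 168.0000 ± 25.9764 = (142.02, 193.98).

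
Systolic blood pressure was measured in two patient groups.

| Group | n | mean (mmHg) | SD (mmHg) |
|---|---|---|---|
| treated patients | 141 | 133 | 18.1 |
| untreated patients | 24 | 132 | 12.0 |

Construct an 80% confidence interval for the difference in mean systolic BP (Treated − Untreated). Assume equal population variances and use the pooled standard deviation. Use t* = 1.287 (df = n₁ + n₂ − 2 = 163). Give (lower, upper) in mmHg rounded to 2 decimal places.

(-3.94, 5.94)

Pooled variance s_p² = [140·18.1² + 23·12.0²] / (141+24−2) = 301.7018, so s_p = 17.3696.
SE_diff = s_p·√(1/n₁ + 1/n₂) = 17.3696·√(1/141 + 1/24) = 3.8355.
t* = 1.287; margin = 1.287 × 3.8355 = 4.9363.
Difference = 133 − 132 = 1.0000.
1.0000 ± 4.9363 → (-3.94, 5.94).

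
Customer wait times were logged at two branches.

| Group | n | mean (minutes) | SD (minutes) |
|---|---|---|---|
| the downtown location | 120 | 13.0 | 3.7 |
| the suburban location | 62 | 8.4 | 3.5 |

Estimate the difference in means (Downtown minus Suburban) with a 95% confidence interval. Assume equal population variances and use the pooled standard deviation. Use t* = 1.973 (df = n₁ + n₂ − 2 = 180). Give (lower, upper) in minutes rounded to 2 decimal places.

(3.48, 5.72)

Pooled variance s_p² = [119·3.7² + 61·3.5²] / (120+62−2) = 13.2020, so s_p = 3.6335.
SE_diff = s_p·√(1/n₁ + 1/n₂) = 3.6335·√(1/120 + 1/62) = 0.5683.
t* = 1.973; margin = 1.973 × 0.5683 = 1.1213.
Difference = 13.0 − 8.4 = 4.6000.
4.6000 ± 1.1213 → (3.48, 5.72).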